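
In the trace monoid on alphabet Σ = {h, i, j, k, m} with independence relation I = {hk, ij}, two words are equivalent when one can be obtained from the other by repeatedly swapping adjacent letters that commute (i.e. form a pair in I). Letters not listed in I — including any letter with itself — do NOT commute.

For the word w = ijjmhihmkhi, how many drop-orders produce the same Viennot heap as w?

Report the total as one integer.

6

drop 0:i onto floor
drop 1:j onto floor
drop 2:j onto {1:j}
drop 3:m onto {0:i, 2:j}
drop 4:h onto {3:m}
drop 5:i onto {4:h}
drop 6:h onto {5:i}
drop 7:m onto {6:h}
drop 8:k onto {7:m}
drop 9:h onto {7:m}
drop 10:i onto {8:k, 9:h}
ground layer = {0:i, 1:j}
drop-orders for the pieces not yet dropped (sum over which currently-grounded one goes next):
  1 to go: {10} 1
  2 to go: {8,10} 1  {9,10} 1
  3 to go: {8,9,10} 2
  4 to go: {7,8,9,10} 2
  5 to go: {6,7,8,9,10} 2
  6 to go: {5,6,7,8,9,10} 2
  7 to go: {4,5,6,7,8,9,10} 2
  8 to go: {3,4,5,6,7,8,9,10} 2
  9 to go: {0,3,4,5,6,7,8,9,10} 2  {2,3,4,5,6,7,8,9,10} 2
  if 0:i drops first: 2 orders
  if 1:j drops first: 4 orders
heap linearizations: 6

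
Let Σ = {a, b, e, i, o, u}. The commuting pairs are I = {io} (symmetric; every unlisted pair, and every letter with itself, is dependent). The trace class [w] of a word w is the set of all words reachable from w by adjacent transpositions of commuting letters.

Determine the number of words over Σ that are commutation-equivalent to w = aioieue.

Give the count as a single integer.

3

0(a) covers ∅
1(i) covers 0:a
2(o) covers 0:a
3(i) covers 1:i
4(e) covers 2:o, 3:i
5(u) covers 4:e
6(e) covers 5:u
floor of heap: 0:a
completions by unplaced set U, small U first (add the entries for U minus each lowest piece of U):
  |U|=1: {6}:1
  |U|=2: {5,6}:1
  |U|=3: {4,5,6}:1
  |U|=4: {2,4,5,6}:1  {3,4,5,6}:1
  |U|=5: {1,3,4,5,6}:1  {2,3,4,5,6}:2
  start at 0(a): 3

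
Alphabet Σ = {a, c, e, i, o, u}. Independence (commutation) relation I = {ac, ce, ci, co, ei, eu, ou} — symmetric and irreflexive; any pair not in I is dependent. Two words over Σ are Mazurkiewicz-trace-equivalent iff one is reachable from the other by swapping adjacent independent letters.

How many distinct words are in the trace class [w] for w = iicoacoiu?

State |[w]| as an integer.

piece 0:i — minimal
piece 1:i rests on {0:i}
piece 2:c — minimal
piece 3:o rests on {1:i}
piece 4:a rests on {3:o}
piece 5:c rests on {2:c}
piece 6:o rests on {4:a}
piece 7:i rests on {6:o}
piece 8:u rests on {5:c, 7:i}
minimal pieces: {0:i, 2:c}
ways to finish when only these pieces remain (= sum over removing one remaining piece with nothing left below it):
  1 left: {8}→1
  2 left: {5,8}→1  {7,8}→1
  3 left: {2,5,8}→1  {5,7,8}→2  {6,7,8}→1
  4 left: {2,5,7,8}→3  {4,6,7,8}→1  {5,6,7,8}→3
  5 left: {2,5,6,7,8}→6  {3,4,6,7,8}→1  {4,5,6,7,8}→4
  6 left: {1,3,4,6,7,8}→1  {2,4,5,6,7,8}→10  {3,4,5,6,7,8}→5
  7 left: {0,1,3,4,6,7,8}→1  {1,3,4,5,6,7,8}→6  {2,3,4,5,6,7,8}→15
  placing 0:i first → 21 extensions
  placing 2:c first → 7 extensions
total linear extensions = 28

28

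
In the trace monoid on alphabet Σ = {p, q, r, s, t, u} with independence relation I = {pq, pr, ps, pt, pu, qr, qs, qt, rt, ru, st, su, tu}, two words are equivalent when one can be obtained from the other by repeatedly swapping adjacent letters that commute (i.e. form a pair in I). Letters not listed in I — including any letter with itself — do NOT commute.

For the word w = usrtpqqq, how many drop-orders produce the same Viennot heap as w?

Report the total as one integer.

840

#0=u has no predecessor
#1=s has no predecessor
#2=r depends on [1:s]
#3=t has no predecessor
#4=p has no predecessor
#5=q depends on [0:u]
#6=q depends on [5:q]
#7=q depends on [6:q]
sources: [0:u, 1:s, 3:t, 4:p]
N(rest) = Σ N(rest − s) over sources s of rest; N(one piece) = 1:
  size 1 → [2]=1  [3]=1  [4]=1  [7]=1
  size 2 → [1,2]=1  [2,3]=2  [2,4]=2  [2,7]=2  [3,4]=2  [3,7]=2  [4,7]=2  [6,7]=1
  size 3 → [1,2,3]=3  [1,2,4]=3  [1,2,7]=3  [2,3,4]=6  [2,3,7]=6  [2,4,7]=6  [2,6,7]=3  [3,4,7]=6  [3,6,7]=3  [4,6,7]=3  [5,6,7]=1
  size 4 → [0,5,6,7]=1  [1,2,3,4]=12  [1,2,3,7]=12  [1,2,4,7]=12  [1,2,6,7]=6  [2,3,4,7]=24  [2,3,6,7]=12  [2,4,6,7]=12  [2,5,6,7]=4  [3,4,6,7]=12  [3,5,6,7]=4  [4,5,6,7]=4
  size 5 → [0,2,5,6,7]=5  [0,3,5,6,7]=5  [0,4,5,6,7]=5  [1,2,3,4,7]=60  [1,2,3,6,7]=30  [1,2,4,6,7]=30  [1,2,5,6,7]=10  [2,3,4,6,7]=60  [2,3,5,6,7]=20  [2,4,5,6,7]=20  [3,4,5,6,7]=20
  size 6 → [0,1,2,5,6,7]=15  [0,2,3,5,6,7]=30  [0,2,4,5,6,7]=30  [0,3,4,5,6,7]=30  [1,2,3,4,6,7]=180  [1,2,3,5,6,7]=60  [1,2,4,5,6,7]=60  [2,3,4,5,6,7]=120
  first=0(u) contributes 420
  first=1(s) contributes 210
  first=3(t) contributes 105
  first=4(p) contributes 105
|[w]| = 840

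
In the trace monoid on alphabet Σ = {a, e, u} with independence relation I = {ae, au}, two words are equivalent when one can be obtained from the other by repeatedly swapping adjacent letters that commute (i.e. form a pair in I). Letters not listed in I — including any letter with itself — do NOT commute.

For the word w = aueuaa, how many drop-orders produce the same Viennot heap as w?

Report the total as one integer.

0(a) covers ∅
1(u) covers ∅
2(e) covers 1:u
3(u) covers 2:e
4(a) covers 0:a
5(a) covers 4:a
floor of heap: 0:a, 1:u
completions by unplaced set U, small U first (add the entries for U minus each lowest piece of U):
  |U|=1: {3}:1  {5}:1
  |U|=2: {2,3}:1  {3,5}:2  {4,5}:1
  |U|=3: {0,4,5}:1  {1,2,3}:1  {2,3,5}:3  {3,4,5}:3
  |U|=4: {0,3,4,5}:4  {1,2,3,5}:4  {2,3,4,5}:6
  start at 0(a): 10
  start at 1(u): 10
sum over floor = 20

20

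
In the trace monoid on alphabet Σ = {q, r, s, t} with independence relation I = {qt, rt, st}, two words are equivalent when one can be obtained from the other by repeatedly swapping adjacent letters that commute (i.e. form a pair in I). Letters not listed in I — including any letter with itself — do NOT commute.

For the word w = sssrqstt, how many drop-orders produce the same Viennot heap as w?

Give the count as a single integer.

28

piece 0:s — minimal
piece 1:s rests on {0:s}
piece 2:s rests on {1:s}
piece 3:r rests on {2:s}
piece 4:q rests on {3:r}
piece 5:s rests on {4:q}
piece 6:t — minimal
piece 7:t rests on {6:t}
minimal pieces: {0:s, 6:t}
ways to finish when only these pieces remain (= sum over removing one remaining piece with nothing left below it):
  1 left: {5}→1  {7}→1
  2 left: {4,5}→1  {5,7}→2  {6,7}→1
  3 left: {3,4,5}→1  {4,5,7}→3  {5,6,7}→3
  4 left: {2,3,4,5}→1  {3,4,5,7}→4  {4,5,6,7}→6
  5 left: {1,2,3,4,5}→1  {2,3,4,5,7}→5  {3,4,5,6,7}→10
  6 left: {0,1,2,3,4,5}→1  {1,2,3,4,5,7}→6  {2,3,4,5,6,7}→15
  placing 0:s first → 21 extensions
  placing 6:t first → 7 extensions
total linear extensions = 28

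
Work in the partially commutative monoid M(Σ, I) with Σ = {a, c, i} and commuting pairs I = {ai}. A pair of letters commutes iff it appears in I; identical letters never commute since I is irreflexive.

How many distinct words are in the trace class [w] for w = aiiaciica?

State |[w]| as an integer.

piece 0:a — minimal
piece 1:i — minimal
piece 2:i rests on {1:i}
piece 3:a rests on {0:a}
piece 4:c rests on {2:i, 3:a}
piece 5:i rests on {4:c}
piece 6:i rests on {5:i}
piece 7:c rests on {6:i}
piece 8:a rests on {7:c}
minimal pieces: {0:a, 1:i}
ways to finish when only these pieces remain (= sum over removing one remaining piece with nothing left below it):
  1 left: {8}→1
  2 left: {7,8}→1
  3 left: {6,7,8}→1
  4 left: {5,6,7,8}→1
  5 left: {4,5,6,7,8}→1
  6 left: {2,4,5,6,7,8}→1  {3,4,5,6,7,8}→1
  7 left: {0,3,4,5,6,7,8}→1  {1,2,4,5,6,7,8}→1  {2,3,4,5,6,7,8}→2
  placing 0:a first → 3 extensions
  placing 1:i first → 3 extensions
total linear extensions = 6

6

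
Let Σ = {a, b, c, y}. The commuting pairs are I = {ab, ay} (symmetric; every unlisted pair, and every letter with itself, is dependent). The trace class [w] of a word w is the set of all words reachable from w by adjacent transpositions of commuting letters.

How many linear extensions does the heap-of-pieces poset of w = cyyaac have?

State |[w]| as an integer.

6

piece 0:c — minimal
piece 1:y rests on {0:c}
piece 2:y rests on {1:y}
piece 3:a rests on {0:c}
piece 4:a rests on {3:a}
piece 5:c rests on {2:y, 4:a}
minimal pieces: {0:c}
ways to finish when only these pieces remain (= sum over removing one remaining piece with nothing left below it):
  1 left: {5}→1
  2 left: {2,5}→1  {4,5}→1
  3 left: {1,2,5}→1  {2,4,5}→2  {3,4,5}→1
  4 left: {1,2,4,5}→3  {2,3,4,5}→3
  placing 0:c first → 6 extensions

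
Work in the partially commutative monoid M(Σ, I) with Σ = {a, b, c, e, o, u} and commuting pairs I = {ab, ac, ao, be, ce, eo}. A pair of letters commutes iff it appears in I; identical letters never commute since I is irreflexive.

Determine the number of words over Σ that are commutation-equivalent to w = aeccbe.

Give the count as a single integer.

20

#0=a has no predecessor
#1=e depends on [0:a]
#2=c has no predecessor
#3=c depends on [2:c]
#4=b depends on [3:c]
#5=e depends on [1:e]
sources: [0:a, 2:c]
N(rest) = Σ N(rest − s) over sources s of rest; N(one piece) = 1:
  size 1 → [4]=1  [5]=1
  size 2 → [1,5]=1  [3,4]=1  [4,5]=2
  size 3 → [0,1,5]=1  [1,4,5]=3  [2,3,4]=1  [3,4,5]=3
  size 4 → [0,1,4,5]=4  [1,3,4,5]=6  [2,3,4,5]=4
  first=0(a) contributes 10
  first=2(c) contributes 10
|[w]| = 20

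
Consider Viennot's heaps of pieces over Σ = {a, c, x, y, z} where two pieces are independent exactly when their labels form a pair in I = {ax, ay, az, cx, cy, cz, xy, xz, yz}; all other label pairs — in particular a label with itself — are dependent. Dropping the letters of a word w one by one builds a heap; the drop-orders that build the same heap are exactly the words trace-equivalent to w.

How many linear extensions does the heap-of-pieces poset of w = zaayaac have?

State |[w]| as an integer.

0(z) covers ∅
1(a) covers ∅
2(a) covers 1:a
3(y) covers ∅
4(a) covers 2:a
5(a) covers 4:a
6(c) covers 5:a
floor of heap: 0:z, 1:a, 3:y
completions by unplaced set U, small U first (add the entries for U minus each lowest piece of U):
  |U|=1: {0}:1  {3}:1  {6}:1
  |U|=2: {0,3}:2  {0,6}:2  {3,6}:2  {5,6}:1
  |U|=3: {0,3,6}:6  {0,5,6}:3  {3,5,6}:3  {4,5,6}:1
  |U|=4: {0,3,5,6}:12  {0,4,5,6}:4  {2,4,5,6}:1  {3,4,5,6}:4
  |U|=5: {0,2,4,5,6}:5  {0,3,4,5,6}:20  {1,2,4,5,6}:1  {2,3,4,5,6}:5
  start at 0(z): 6
  start at 1(a): 30
  start at 3(y): 6
sum over floor = 42

42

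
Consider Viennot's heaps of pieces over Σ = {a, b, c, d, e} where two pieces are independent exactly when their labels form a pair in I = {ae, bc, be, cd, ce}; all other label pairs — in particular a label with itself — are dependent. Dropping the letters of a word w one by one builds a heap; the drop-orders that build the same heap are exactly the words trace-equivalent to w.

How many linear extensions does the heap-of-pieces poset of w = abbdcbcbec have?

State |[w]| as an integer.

252

piece 0:a — minimal
piece 1:b rests on {0:a}
piece 2:b rests on {1:b}
piece 3:d rests on {2:b}
piece 4:c rests on {0:a}
piece 5:b rests on {3:d}
piece 6:c rests on {4:c}
piece 7:b rests on {5:b}
piece 8:e rests on {3:d}
piece 9:c rests on {6:c}
minimal pieces: {0:a}
ways to finish when only these pieces remain (= sum over removing one remaining piece with nothing left below it):
  1 left: {7}→1  {8}→1  {9}→1
  2 left: {5,7}→1  {6,9}→1  {7,8}→2  {7,9}→2  {8,9}→2
  3 left: {4,6,9}→1  {5,7,8}→3  {5,7,9}→3  {6,7,9}→3  {6,8,9}→3  {7,8,9}→6
  4 left: {3,5,7,8}→3  {4,6,7,9}→4  {4,6,8,9}→4  {5,6,7,9}→6  {5,7,8,9}→12  {6,7,8,9}→12
  5 left: {2,3,5,7,8}→3  {3,5,7,8,9}→15  {4,5,6,7,9}→10  {4,6,7,8,9}→20  {5,6,7,8,9}→30
  6 left: {1,2,3,5,7,8}→3  {2,3,5,7,8,9}→18  {3,5,6,7,8,9}→45  {4,5,6,7,8,9}→60
  7 left: {1,2,3,5,7,8,9}→21  {2,3,5,6,7,8,9}→63  {3,4,5,6,7,8,9}→105
  8 left: {1,2,3,5,6,7,8,9}→84  {2,3,4,5,6,7,8,9}→168
  placing 0:a first → 252 extensions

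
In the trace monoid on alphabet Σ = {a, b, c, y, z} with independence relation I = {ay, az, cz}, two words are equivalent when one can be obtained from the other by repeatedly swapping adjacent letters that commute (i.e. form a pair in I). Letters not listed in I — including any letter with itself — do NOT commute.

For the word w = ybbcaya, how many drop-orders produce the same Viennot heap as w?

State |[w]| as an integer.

drop 0:y onto floor
drop 1:b onto {0:y}
drop 2:b onto {1:b}
drop 3:c onto {2:b}
drop 4:a onto {3:c}
drop 5:y onto {3:c}
drop 6:a onto {4:a}
ground layer = {0:y}
drop-orders for the pieces not yet dropped (sum over which currently-grounded one goes next):
  1 to go: {5} 1  {6} 1
  2 to go: {4,6} 1  {5,6} 2
  3 to go: {4,5,6} 3
  4 to go: {3,4,5,6} 3
  5 to go: {2,3,4,5,6} 3
  if 0:y drops first: 3 orders

3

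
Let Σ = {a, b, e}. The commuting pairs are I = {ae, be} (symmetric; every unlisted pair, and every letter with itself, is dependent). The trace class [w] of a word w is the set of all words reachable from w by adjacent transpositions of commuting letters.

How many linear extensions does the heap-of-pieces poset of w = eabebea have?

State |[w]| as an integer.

35

piece 0:e — minimal
piece 1:a — minimal
piece 2:b rests on {1:a}
piece 3:e rests on {0:e}
piece 4:b rests on {2:b}
piece 5:e rests on {3:e}
piece 6:a rests on {4:b}
minimal pieces: {0:e, 1:a}
ways to finish when only these pieces remain (= sum over removing one remaining piece with nothing left below it):
  1 left: {5}→1  {6}→1
  2 left: {3,5}→1  {4,6}→1  {5,6}→2
  3 left: {0,3,5}→1  {2,4,6}→1  {3,5,6}→3  {4,5,6}→3
  4 left: {0,3,5,6}→4  {1,2,4,6}→1  {2,4,5,6}→4  {3,4,5,6}→6
  5 left: {0,3,4,5,6}→10  {1,2,4,5,6}→5  {2,3,4,5,6}→10
  placing 0:e first → 15 extensions
  placing 1:a first → 20 extensions
total linear extensions = 35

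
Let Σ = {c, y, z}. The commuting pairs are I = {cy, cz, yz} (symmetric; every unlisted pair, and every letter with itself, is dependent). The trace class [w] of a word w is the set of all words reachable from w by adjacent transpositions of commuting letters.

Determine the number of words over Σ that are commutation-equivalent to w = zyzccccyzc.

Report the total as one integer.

2520

drop 0:z onto floor
drop 1:y onto floor
drop 2:z onto {0:z}
drop 3:c onto floor
drop 4:c onto {3:c}
drop 5:c onto {4:c}
drop 6:c onto {5:c}
drop 7:y onto {1:y}
drop 8:z onto {2:z}
drop 9:c onto {6:c}
ground layer = {0:z, 1:y, 3:c}
drop-orders for the pieces not yet dropped (sum over which currently-grounded one goes next):
  1 to go: {7} 1  {8} 1  {9} 1
  2 to go: {1,7} 1  {2,8} 1  {6,9} 1  {7,8} 2  {7,9} 2  {8,9} 2
  3 to go: {0,2,8} 1  {1,7,8} 3  {1,7,9} 3  {2,7,8} 3  {2,8,9} 3  {5,6,9} 1  {6,7,9} 3  {6,8,9} 3  {7,8,9} 6
  4 to go: {0,2,7,8} 4  {0,2,8,9} 4  {1,2,7,8} 6  {1,6,7,9} 6  {1,7,8,9} 12  {2,6,8,9} 6  {2,7,8,9} 12  {4,5,6,9} 1  {5,6,7,9} 4  {5,6,8,9} 4  {6,7,8,9} 12
  5 to go: {0,1,2,7,8} 10  {0,2,6,8,9} 10  {0,2,7,8,9} 20  {1,2,7,8,9} 30  {1,5,6,7,9} 10  {1,6,7,8,9} 30  {2,5,6,8,9} 10  {2,6,7,8,9} 30  {3,4,5,6,9} 1  {4,5,6,7,9} 5  {4,5,6,8,9} 5  {5,6,7,8,9} 20
  6 to go: {0,1,2,7,8,9} 60  {0,2,5,6,8,9} 20  {0,2,6,7,8,9} 60  {1,2,6,7,8,9} 90  {1,4,5,6,7,9} 15  {1,5,6,7,8,9} 60  {2,4,5,6,8,9} 15  {2,5,6,7,8,9} 60  {3,4,5,6,7,9} 6  {3,4,5,6,8,9} 6  {4,5,6,7,8,9} 30
  7 to go: {0,1,2,6,7,8,9} 210  {0,2,4,5,6,8,9} 35  {0,2,5,6,7,8,9} 140  {1,2,5,6,7,8,9} 210  {1,3,4,5,6,7,9} 21  {1,4,5,6,7,8,9} 105  {2,3,4,5,6,8,9} 21  {2,4,5,6,7,8,9} 105  {3,4,5,6,7,8,9} 42
  8 to go: {0,1,2,5,6,7,8,9} 560  {0,2,3,4,5,6,8,9} 56  {0,2,4,5,6,7,8,9} 280  {1,2,4,5,6,7,8,9} 420  {1,3,4,5,6,7,8,9} 168  {2,3,4,5,6,7,8,9} 168
  if 0:z drops first: 756 orders
  if 1:y drops first: 504 orders
  if 3:c drops first: 1260 orders
heap linearizations: 2520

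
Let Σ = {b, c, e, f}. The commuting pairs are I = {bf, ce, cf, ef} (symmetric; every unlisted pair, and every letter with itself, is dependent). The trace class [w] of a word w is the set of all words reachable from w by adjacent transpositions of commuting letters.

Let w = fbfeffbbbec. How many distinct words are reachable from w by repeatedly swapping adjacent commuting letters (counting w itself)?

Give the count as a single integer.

660

piece 0:f — minimal
piece 1:b — minimal
piece 2:f rests on {0:f}
piece 3:e rests on {1:b}
piece 4:f rests on {2:f}
piece 5:f rests on {4:f}
piece 6:b rests on {3:e}
piece 7:b rests on {6:b}
piece 8:b rests on {7:b}
piece 9:e rests on {8:b}
piece 10:c rests on {8:b}
minimal pieces: {0:f, 1:b}
ways to finish when only these pieces remain (= sum over removing one remaining piece with nothing left below it):
  1 left: {5}→1  {9}→1  {10}→1
  2 left: {4,5}→1  {5,9}→2  {5,10}→2  {9,10}→2
  3 left: {2,4,5}→1  {4,5,9}→3  {4,5,10}→3  {5,9,10}→6  {8,9,10}→2
  4 left: {0,2,4,5}→1  {2,4,5,9}→4  {2,4,5,10}→4  {4,5,9,10}→12  {5,8,9,10}→8  {7,8,9,10}→2
  5 left: {0,2,4,5,9}→5  {0,2,4,5,10}→5  {2,4,5,9,10}→20  {4,5,8,9,10}→20  {5,7,8,9,10}→10  {6,7,8,9,10}→2
  6 left: {0,2,4,5,9,10}→30  {2,4,5,8,9,10}→40  {3,6,7,8,9,10}→2  {4,5,7,8,9,10}→30  {5,6,7,8,9,10}→12
  7 left: {0,2,4,5,8,9,10}→70  {1,3,6,7,8,9,10}→2  {2,4,5,7,8,9,10}→70  {3,5,6,7,8,9,10}→14  {4,5,6,7,8,9,10}→42
  8 left: {0,2,4,5,7,8,9,10}→140  {1,3,5,6,7,8,9,10}→16  {2,4,5,6,7,8,9,10}→112  {3,4,5,6,7,8,9,10}→56
  9 left: {0,2,4,5,6,7,8,9,10}→252  {1,3,4,5,6,7,8,9,10}→72  {2,3,4,5,6,7,8,9,10}→168
  placing 0:f first → 240 extensions
  placing 1:b first → 420 extensions
total linear extensions = 660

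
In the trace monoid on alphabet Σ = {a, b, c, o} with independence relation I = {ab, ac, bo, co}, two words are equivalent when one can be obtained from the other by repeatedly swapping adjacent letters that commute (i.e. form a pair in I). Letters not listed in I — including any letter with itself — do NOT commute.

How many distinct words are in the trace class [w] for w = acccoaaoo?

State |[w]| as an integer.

#0=a has no predecessor
#1=c has no predecessor
#2=c depends on [1:c]
#3=c depends on [2:c]
#4=o depends on [0:a]
#5=a depends on [4:o]
#6=a depends on [5:a]
#7=o depends on [6:a]
#8=o depends on [7:o]
sources: [0:a, 1:c]
N(rest) = Σ N(rest − s) over sources s of rest; N(one piece) = 1:
  size 1 → [3]=1  [8]=1
  size 2 → [2,3]=1  [3,8]=2  [7,8]=1
  size 3 → [1,2,3]=1  [2,3,8]=3  [3,7,8]=3  [6,7,8]=1
  size 4 → [1,2,3,8]=4  [2,3,7,8]=6  [3,6,7,8]=4  [5,6,7,8]=1
  size 5 → [1,2,3,7,8]=10  [2,3,6,7,8]=10  [3,5,6,7,8]=5  [4,5,6,7,8]=1
  size 6 → [0,4,5,6,7,8]=1  [1,2,3,6,7,8]=20  [2,3,5,6,7,8]=15  [3,4,5,6,7,8]=6
  size 7 → [0,3,4,5,6,7,8]=7  [1,2,3,5,6,7,8]=35  [2,3,4,5,6,7,8]=21
  first=0(a) contributes 56
  first=1(c) contributes 28
|[w]| = 84

84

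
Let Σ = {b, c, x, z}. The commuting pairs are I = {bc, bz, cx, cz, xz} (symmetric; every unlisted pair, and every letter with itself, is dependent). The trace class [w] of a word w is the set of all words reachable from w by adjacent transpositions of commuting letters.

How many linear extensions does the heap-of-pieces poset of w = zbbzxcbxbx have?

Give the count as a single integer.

piece 0:z — minimal
piece 1:b — minimal
piece 2:b rests on {1:b}
piece 3:z rests on {0:z}
piece 4:x rests on {2:b}
piece 5:c — minimal
piece 6:b rests on {4:x}
piece 7:x rests on {6:b}
piece 8:b rests on {7:x}
piece 9:x rests on {8:b}
minimal pieces: {0:z, 1:b, 5:c}
ways to finish when only these pieces remain (= sum over removing one remaining piece with nothing left below it):
  1 left: {3}→1  {5}→1  {9}→1
  2 left: {0,3}→1  {3,5}→2  {3,9}→2  {5,9}→2  {8,9}→1
  3 left: {0,3,5}→3  {0,3,9}→3  {3,5,9}→6  {3,8,9}→3  {5,8,9}→3  {7,8,9}→1
  4 left: {0,3,5,9}→12  {0,3,8,9}→6  {3,5,8,9}→12  {3,7,8,9}→4  {5,7,8,9}→4  {6,7,8,9}→1
  5 left: {0,3,5,8,9}→30  {0,3,7,8,9}→10  {3,5,7,8,9}→20  {3,6,7,8,9}→5  {4,6,7,8,9}→1  {5,6,7,8,9}→5
  6 left: {0,3,5,7,8,9}→60  {0,3,6,7,8,9}→15  {2,4,6,7,8,9}→1  {3,4,6,7,8,9}→6  {3,5,6,7,8,9}→30  {4,5,6,7,8,9}→6
  7 left: {0,3,4,6,7,8,9}→21  {0,3,5,6,7,8,9}→105  {1,2,4,6,7,8,9}→1  {2,3,4,6,7,8,9}→7  {2,4,5,6,7,8,9}→7  {3,4,5,6,7,8,9}→42
  8 left: {0,2,3,4,6,7,8,9}→28  {0,3,4,5,6,7,8,9}→168  {1,2,3,4,6,7,8,9}→8  {1,2,4,5,6,7,8,9}→8  {2,3,4,5,6,7,8,9}→56
  placing 0:z first → 72 extensions
  placing 1:b first → 252 extensions
  placing 5:c first → 36 extensions
total linear extensions = 360

360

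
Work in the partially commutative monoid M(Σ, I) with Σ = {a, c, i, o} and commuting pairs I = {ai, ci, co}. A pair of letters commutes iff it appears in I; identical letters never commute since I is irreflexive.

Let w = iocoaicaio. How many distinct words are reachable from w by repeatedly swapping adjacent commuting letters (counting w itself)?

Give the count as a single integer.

45

0(i) covers ∅
1(o) covers 0:i
2(c) covers ∅
3(o) covers 1:o
4(a) covers 2:c, 3:o
5(i) covers 3:o
6(c) covers 4:a
7(a) covers 6:c
8(i) covers 5:i
9(o) covers 7:a, 8:i
floor of heap: 0:i, 2:c
completions by unplaced set U, small U first (add the entries for U minus each lowest piece of U):
  |U|=1: {9}:1
  |U|=2: {7,9}:1  {8,9}:1
  |U|=3: {5,8,9}:1  {6,7,9}:1  {7,8,9}:2
  |U|=4: {4,6,7,9}:1  {5,7,8,9}:3  {6,7,8,9}:3
  |U|=5: {2,4,6,7,9}:1  {4,6,7,8,9}:4  {5,6,7,8,9}:6
  |U|=6: {2,4,6,7,8,9}:5  {4,5,6,7,8,9}:10
  |U|=7: {2,4,5,6,7,8,9}:15  {3,4,5,6,7,8,9}:10
  |U|=8: {1,3,4,5,6,7,8,9}:10  {2,3,4,5,6,7,8,9}:25
  start at 0(i): 35
  start at 2(c): 10
sum over floor = 45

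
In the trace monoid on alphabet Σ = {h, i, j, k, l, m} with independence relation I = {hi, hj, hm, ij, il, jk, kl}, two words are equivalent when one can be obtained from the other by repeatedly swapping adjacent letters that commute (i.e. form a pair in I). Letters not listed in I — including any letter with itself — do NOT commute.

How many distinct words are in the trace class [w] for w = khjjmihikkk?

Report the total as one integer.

piece 0:k — minimal
piece 1:h rests on {0:k}
piece 2:j — minimal
piece 3:j rests on {2:j}
piece 4:m rests on {0:k, 3:j}
piece 5:i rests on {4:m}
piece 6:h rests on {1:h}
piece 7:i rests on {5:i}
piece 8:k rests on {6:h, 7:i}
piece 9:k rests on {8:k}
piece 10:k rests on {9:k}
minimal pieces: {0:k, 2:j}
ways to finish when only these pieces remain (= sum over removing one remaining piece with nothing left below it):
  1 left: {10}→1
  2 left: {9,10}→1
  3 left: {8,9,10}→1
  4 left: {6,8,9,10}→1  {7,8,9,10}→1
  5 left: {1,6,8,9,10}→1  {5,7,8,9,10}→1  {6,7,8,9,10}→2
  6 left: {1,6,7,8,9,10}→3  {4,5,7,8,9,10}→1  {5,6,7,8,9,10}→3
  7 left: {1,5,6,7,8,9,10}→6  {3,4,5,7,8,9,10}→1  {4,5,6,7,8,9,10}→4
  8 left: {1,4,5,6,7,8,9,10}→10  {2,3,4,5,7,8,9,10}→1  {3,4,5,6,7,8,9,10}→5
  9 left: {0,1,4,5,6,7,8,9,10}→10  {1,3,4,5,6,7,8,9,10}→15  {2,3,4,5,6,7,8,9,10}→6
  placing 0:k first → 21 extensions
  placing 2:j first → 25 extensions
total linear extensions = 46

46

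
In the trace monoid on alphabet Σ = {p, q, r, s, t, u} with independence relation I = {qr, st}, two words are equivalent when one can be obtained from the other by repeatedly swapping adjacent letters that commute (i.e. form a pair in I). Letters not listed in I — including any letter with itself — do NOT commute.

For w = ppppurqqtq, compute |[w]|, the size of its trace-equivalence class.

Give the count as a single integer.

#0=p has no predecessor
#1=p depends on [0:p]
#2=p depends on [1:p]
#3=p depends on [2:p]
#4=u depends on [3:p]
#5=r depends on [4:u]
#6=q depends on [4:u]
#7=q depends on [6:q]
#8=t depends on [5:r, 7:q]
#9=q depends on [8:t]
sources: [0:p]
N(rest) = Σ N(rest − s) over sources s of rest; N(one piece) = 1:
  size 1 → [9]=1
  size 2 → [8,9]=1
  size 3 → [5,8,9]=1  [7,8,9]=1
  size 4 → [5,7,8,9]=2  [6,7,8,9]=1
  size 5 → [5,6,7,8,9]=3
  size 6 → [4,5,6,7,8,9]=3
  size 7 → [3,4,5,6,7,8,9]=3
  size 8 → [2,3,4,5,6,7,8,9]=3
  first=0(p) contributes 3

3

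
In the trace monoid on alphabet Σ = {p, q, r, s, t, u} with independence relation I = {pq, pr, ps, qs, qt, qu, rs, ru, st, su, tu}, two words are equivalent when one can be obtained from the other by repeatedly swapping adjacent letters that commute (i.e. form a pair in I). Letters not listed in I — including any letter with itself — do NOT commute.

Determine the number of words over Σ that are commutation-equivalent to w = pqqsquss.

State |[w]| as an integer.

drop 0:p onto floor
drop 1:q onto floor
drop 2:q onto {1:q}
drop 3:s onto floor
drop 4:q onto {2:q}
drop 5:u onto {0:p}
drop 6:s onto {3:s}
drop 7:s onto {6:s}
ground layer = {0:p, 1:q, 3:s}
drop-orders for the pieces not yet dropped (sum over which currently-grounded one goes next):
  1 to go: {4} 1  {5} 1  {7} 1
  2 to go: {0,5} 1  {2,4} 1  {4,5} 2  {4,7} 2  {5,7} 2  {6,7} 1
  3 to go: {0,4,5} 3  {0,5,7} 3  {1,2,4} 1  {2,4,5} 3  {2,4,7} 3  {3,6,7} 1  {4,5,7} 6  {4,6,7} 3  {5,6,7} 3
  4 to go: {0,2,4,5} 6  {0,4,5,7} 12  {0,5,6,7} 6  {1,2,4,5} 4  {1,2,4,7} 4  {2,4,5,7} 12  {2,4,6,7} 6  {3,4,6,7} 4  {3,5,6,7} 4  {4,5,6,7} 12
  5 to go: {0,1,2,4,5} 10  {0,2,4,5,7} 30  {0,3,5,6,7} 10  {0,4,5,6,7} 30  {1,2,4,5,7} 20  {1,2,4,6,7} 10  {2,3,4,6,7} 10  {2,4,5,6,7} 30  {3,4,5,6,7} 20
  6 to go: {0,1,2,4,5,7} 60  {0,2,4,5,6,7} 90  {0,3,4,5,6,7} 60  {1,2,3,4,6,7} 20  {1,2,4,5,6,7} 60  {2,3,4,5,6,7} 60
  if 0:p drops first: 140 orders
  if 1:q drops first: 210 orders
  if 3:s drops first: 210 orders
heap linearizations: 560

560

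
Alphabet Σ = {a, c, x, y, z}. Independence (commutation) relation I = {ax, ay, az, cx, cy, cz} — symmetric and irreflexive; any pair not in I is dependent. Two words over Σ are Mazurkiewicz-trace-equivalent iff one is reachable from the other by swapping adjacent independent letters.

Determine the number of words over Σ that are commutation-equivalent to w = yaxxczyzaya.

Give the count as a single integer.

piece 0:y — minimal
piece 1:a — minimal
piece 2:x rests on {0:y}
piece 3:x rests on {2:x}
piece 4:c rests on {1:a}
piece 5:z rests on {3:x}
piece 6:y rests on {5:z}
piece 7:z rests on {6:y}
piece 8:a rests on {4:c}
piece 9:y rests on {7:z}
piece 10:a rests on {8:a}
minimal pieces: {0:y, 1:a}
ways to finish when only these pieces remain (= sum over removing one remaining piece with nothing left below it):
  1 left: {9}→1  {10}→1
  2 left: {7,9}→1  {8,10}→1  {9,10}→2
  3 left: {4,8,10}→1  {6,7,9}→1  {7,9,10}→3  {8,9,10}→3
  4 left: {1,4,8,10}→1  {4,8,9,10}→4  {5,6,7,9}→1  {6,7,9,10}→4  {7,8,9,10}→6
  5 left: {1,4,8,9,10}→5  {3,5,6,7,9}→1  {4,7,8,9,10}→10  {5,6,7,9,10}→5  {6,7,8,9,10}→10
  6 left: {1,4,7,8,9,10}→15  {2,3,5,6,7,9}→1  {3,5,6,7,9,10}→6  {4,6,7,8,9,10}→20  {5,6,7,8,9,10}→15
  7 left: {0,2,3,5,6,7,9}→1  {1,4,6,7,8,9,10}→35  {2,3,5,6,7,9,10}→7  {3,5,6,7,8,9,10}→21  {4,5,6,7,8,9,10}→35
  8 left: {0,2,3,5,6,7,9,10}→8  {1,4,5,6,7,8,9,10}→70  {2,3,5,6,7,8,9,10}→28  {3,4,5,6,7,8,9,10}→56
  9 left: {0,2,3,5,6,7,8,9,10}→36  {1,3,4,5,6,7,8,9,10}→126  {2,3,4,5,6,7,8,9,10}→84
  placing 0:y first → 210 extensions
  placing 1:a first → 120 extensions
total linear extensions = 330

330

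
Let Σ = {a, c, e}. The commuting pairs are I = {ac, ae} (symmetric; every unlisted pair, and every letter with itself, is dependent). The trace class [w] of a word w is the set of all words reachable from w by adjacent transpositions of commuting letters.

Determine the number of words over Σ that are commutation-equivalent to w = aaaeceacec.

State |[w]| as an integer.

210

0(a) covers ∅
1(a) covers 0:a
2(a) covers 1:a
3(e) covers ∅
4(c) covers 3:e
5(e) covers 4:c
6(a) covers 2:a
7(c) covers 5:e
8(e) covers 7:c
9(c) covers 8:e
floor of heap: 0:a, 3:e
completions by unplaced set U, small U first (add the entries for U minus each lowest piece of U):
  |U|=1: {6}:1  {9}:1
  |U|=2: {2,6}:1  {6,9}:2  {8,9}:1
  |U|=3: {1,2,6}:1  {2,6,9}:3  {6,8,9}:3  {7,8,9}:1
  |U|=4: {0,1,2,6}:1  {1,2,6,9}:4  {2,6,8,9}:6  {5,7,8,9}:1  {6,7,8,9}:4
  |U|=5: {0,1,2,6,9}:5  {1,2,6,8,9}:10  {2,6,7,8,9}:10  {4,5,7,8,9}:1  {5,6,7,8,9}:5
  |U|=6: {0,1,2,6,8,9}:15  {1,2,6,7,8,9}:20  {2,5,6,7,8,9}:15  {3,4,5,7,8,9}:1  {4,5,6,7,8,9}:6
  |U|=7: {0,1,2,6,7,8,9}:35  {1,2,5,6,7,8,9}:35  {2,4,5,6,7,8,9}:21  {3,4,5,6,7,8,9}:7
  |U|=8: {0,1,2,5,6,7,8,9}:70  {1,2,4,5,6,7,8,9}:56  {2,3,4,5,6,7,8,9}:28
  start at 0(a): 84
  start at 3(e): 126
sum over floor = 210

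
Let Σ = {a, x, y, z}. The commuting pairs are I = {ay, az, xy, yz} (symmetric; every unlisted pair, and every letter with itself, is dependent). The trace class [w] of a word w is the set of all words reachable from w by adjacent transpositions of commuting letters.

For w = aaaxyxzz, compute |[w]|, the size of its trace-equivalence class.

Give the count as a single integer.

8

drop 0:a onto floor
drop 1:a onto {0:a}
drop 2:a onto {1:a}
drop 3:x onto {2:a}
drop 4:y onto floor
drop 5:x onto {3:x}
drop 6:z onto {5:x}
drop 7:z onto {6:z}
ground layer = {0:a, 4:y}
drop-orders for the pieces not yet dropped (sum over which currently-grounded one goes next):
  1 to go: {4} 1  {7} 1
  2 to go: {4,7} 2  {6,7} 1
  3 to go: {4,6,7} 3  {5,6,7} 1
  4 to go: {3,5,6,7} 1  {4,5,6,7} 4
  5 to go: {2,3,5,6,7} 1  {3,4,5,6,7} 5
  6 to go: {1,2,3,5,6,7} 1  {2,3,4,5,6,7} 6
  if 0:a drops first: 7 orders
  if 4:y drops first: 1 orders
heap linearizations: 8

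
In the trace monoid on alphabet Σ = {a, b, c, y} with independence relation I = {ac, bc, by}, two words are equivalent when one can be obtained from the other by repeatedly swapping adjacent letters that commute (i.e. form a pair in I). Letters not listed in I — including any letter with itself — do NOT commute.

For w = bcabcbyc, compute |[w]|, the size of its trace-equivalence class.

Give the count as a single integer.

53

0(b) covers ∅
1(c) covers ∅
2(a) covers 0:b
3(b) covers 2:a
4(c) covers 1:c
5(b) covers 3:b
6(y) covers 2:a, 4:c
7(c) covers 6:y
floor of heap: 0:b, 1:c
completions by unplaced set U, small U first (add the entries for U minus each lowest piece of U):
  |U|=1: {5}:1  {7}:1
  |U|=2: {3,5}:1  {5,7}:2  {6,7}:1
  |U|=3: {3,5,7}:3  {4,6,7}:1  {5,6,7}:3
  |U|=4: {1,4,6,7}:1  {3,5,6,7}:6  {4,5,6,7}:4
  |U|=5: {1,4,5,6,7}:5  {2,3,5,6,7}:6  {3,4,5,6,7}:10
  |U|=6: {0,2,3,5,6,7}:6  {1,3,4,5,6,7}:15  {2,3,4,5,6,7}:16
  start at 0(b): 31
  start at 1(c): 22
sum over floor = 53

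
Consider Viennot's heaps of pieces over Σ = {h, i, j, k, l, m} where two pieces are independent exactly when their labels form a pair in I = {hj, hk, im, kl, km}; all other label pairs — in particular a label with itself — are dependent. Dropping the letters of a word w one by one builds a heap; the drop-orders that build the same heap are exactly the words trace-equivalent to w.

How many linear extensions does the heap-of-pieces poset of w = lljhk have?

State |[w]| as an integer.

drop 0:l onto floor
drop 1:l onto {0:l}
drop 2:j onto {1:l}
drop 3:h onto {1:l}
drop 4:k onto {2:j}
ground layer = {0:l}
drop-orders for the pieces not yet dropped (sum over which currently-grounded one goes next):
  1 to go: {3} 1  {4} 1
  2 to go: {2,4} 1  {3,4} 2
  3 to go: {2,3,4} 3
  if 0:l drops first: 3 orders

3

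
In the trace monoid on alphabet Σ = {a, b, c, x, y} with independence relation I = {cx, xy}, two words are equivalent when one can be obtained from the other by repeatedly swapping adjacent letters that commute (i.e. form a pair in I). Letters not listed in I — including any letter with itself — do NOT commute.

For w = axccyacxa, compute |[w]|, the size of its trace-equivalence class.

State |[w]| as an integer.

drop 0:a onto floor
drop 1:x onto {0:a}
drop 2:c onto {0:a}
drop 3:c onto {2:c}
drop 4:y onto {3:c}
drop 5:a onto {1:x, 4:y}
drop 6:c onto {5:a}
drop 7:x onto {5:a}
drop 8:a onto {6:c, 7:x}
ground layer = {0:a}
drop-orders for the pieces not yet dropped (sum over which currently-grounded one goes next):
  1 to go: {8} 1
  2 to go: {6,8} 1  {7,8} 1
  3 to go: {6,7,8} 2
  4 to go: {5,6,7,8} 2
  5 to go: {1,5,6,7,8} 2  {4,5,6,7,8} 2
  6 to go: {1,4,5,6,7,8} 4  {3,4,5,6,7,8} 2
  7 to go: {1,3,4,5,6,7,8} 6  {2,3,4,5,6,7,8} 2
  if 0:a drops first: 8 orders

8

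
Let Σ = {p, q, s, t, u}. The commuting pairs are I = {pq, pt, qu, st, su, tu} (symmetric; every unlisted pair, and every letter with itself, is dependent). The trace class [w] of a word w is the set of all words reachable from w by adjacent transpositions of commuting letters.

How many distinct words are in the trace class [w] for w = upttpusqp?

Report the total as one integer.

piece 0:u — minimal
piece 1:p rests on {0:u}
piece 2:t — minimal
piece 3:t rests on {2:t}
piece 4:p rests on {1:p}
piece 5:u rests on {4:p}
piece 6:s rests on {4:p}
piece 7:q rests on {3:t, 6:s}
piece 8:p rests on {5:u, 6:s}
minimal pieces: {0:u, 2:t}
ways to finish when only these pieces remain (= sum over removing one remaining piece with nothing left below it):
  1 left: {7}→1  {8}→1
  2 left: {3,7}→1  {5,8}→1  {7,8}→2
  3 left: {2,3,7}→1  {3,7,8}→3  {5,7,8}→3  {6,7,8}→2
  4 left: {2,3,7,8}→4  {3,5,7,8}→6  {3,6,7,8}→5  {5,6,7,8}→5
  5 left: {2,3,5,7,8}→10  {2,3,6,7,8}→9  {3,5,6,7,8}→16  {4,5,6,7,8}→5
  6 left: {1,4,5,6,7,8}→5  {2,3,5,6,7,8}→35  {3,4,5,6,7,8}→21
  7 left: {0,1,4,5,6,7,8}→5  {1,3,4,5,6,7,8}→26  {2,3,4,5,6,7,8}→56
  placing 0:u first → 82 extensions
  placing 2:t first → 31 extensions
total linear extensions = 113

113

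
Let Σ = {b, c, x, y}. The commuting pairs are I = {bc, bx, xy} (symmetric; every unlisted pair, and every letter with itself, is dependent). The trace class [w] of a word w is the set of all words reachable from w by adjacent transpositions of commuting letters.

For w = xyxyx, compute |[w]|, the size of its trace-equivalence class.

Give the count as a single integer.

piece 0:x — minimal
piece 1:y — minimal
piece 2:x rests on {0:x}
piece 3:y rests on {1:y}
piece 4:x rests on {2:x}
minimal pieces: {0:x, 1:y}
ways to finish when only these pieces remain (= sum over removing one remaining piece with nothing left below it):
  1 left: {3}→1  {4}→1
  2 left: {1,3}→1  {2,4}→1  {3,4}→2
  3 left: {0,2,4}→1  {1,3,4}→3  {2,3,4}→3
  placing 0:x first → 6 extensions
  placing 1:y first → 4 extensions
total linear extensions = 10

10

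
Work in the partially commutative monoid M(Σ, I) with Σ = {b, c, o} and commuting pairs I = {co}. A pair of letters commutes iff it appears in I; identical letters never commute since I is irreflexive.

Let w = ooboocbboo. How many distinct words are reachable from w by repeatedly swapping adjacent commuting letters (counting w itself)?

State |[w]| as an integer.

3

drop 0:o onto floor
drop 1:o onto {0:o}
drop 2:b onto {1:o}
drop 3:o onto {2:b}
drop 4:o onto {3:o}
drop 5:c onto {2:b}
drop 6:b onto {4:o, 5:c}
drop 7:b onto {6:b}
drop 8:o onto {7:b}
drop 9:o onto {8:o}
ground layer = {0:o}
drop-orders for the pieces not yet dropped (sum over which currently-grounded one goes next):
  1 to go: {9} 1
  2 to go: {8,9} 1
  3 to go: {7,8,9} 1
  4 to go: {6,7,8,9} 1
  5 to go: {4,6,7,8,9} 1  {5,6,7,8,9} 1
  6 to go: {3,4,6,7,8,9} 1  {4,5,6,7,8,9} 2
  7 to go: {3,4,5,6,7,8,9} 3
  8 to go: {2,3,4,5,6,7,8,9} 3
  if 0:o drops first: 3 orders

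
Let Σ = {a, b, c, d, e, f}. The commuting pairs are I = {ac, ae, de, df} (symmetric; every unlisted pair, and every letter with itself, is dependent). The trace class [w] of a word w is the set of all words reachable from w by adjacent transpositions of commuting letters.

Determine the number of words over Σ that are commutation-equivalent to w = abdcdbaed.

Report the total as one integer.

3

0(a) covers ∅
1(b) covers 0:a
2(d) covers 1:b
3(c) covers 2:d
4(d) covers 3:c
5(b) covers 4:d
6(a) covers 5:b
7(e) covers 5:b
8(d) covers 6:a
floor of heap: 0:a
completions by unplaced set U, small U first (add the entries for U minus each lowest piece of U):
  |U|=1: {7}:1  {8}:1
  |U|=2: {6,8}:1  {7,8}:2
  |U|=3: {6,7,8}:3
  |U|=4: {5,6,7,8}:3
  |U|=5: {4,5,6,7,8}:3
  |U|=6: {3,4,5,6,7,8}:3
  |U|=7: {2,3,4,5,6,7,8}:3
  start at 0(a): 3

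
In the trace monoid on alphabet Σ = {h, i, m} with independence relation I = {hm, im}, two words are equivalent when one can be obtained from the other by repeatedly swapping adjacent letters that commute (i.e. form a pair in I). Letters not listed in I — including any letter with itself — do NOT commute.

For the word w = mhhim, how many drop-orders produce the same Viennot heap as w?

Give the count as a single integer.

10

piece 0:m — minimal
piece 1:h — minimal
piece 2:h rests on {1:h}
piece 3:i rests on {2:h}
piece 4:m rests on {0:m}
minimal pieces: {0:m, 1:h}
ways to finish when only these pieces remain (= sum over removing one remaining piece with nothing left below it):
  1 left: {3}→1  {4}→1
  2 left: {0,4}→1  {2,3}→1  {3,4}→2
  3 left: {0,3,4}→3  {1,2,3}→1  {2,3,4}→3
  placing 0:m first → 4 extensions
  placing 1:h first → 6 extensions
total linear extensions = 10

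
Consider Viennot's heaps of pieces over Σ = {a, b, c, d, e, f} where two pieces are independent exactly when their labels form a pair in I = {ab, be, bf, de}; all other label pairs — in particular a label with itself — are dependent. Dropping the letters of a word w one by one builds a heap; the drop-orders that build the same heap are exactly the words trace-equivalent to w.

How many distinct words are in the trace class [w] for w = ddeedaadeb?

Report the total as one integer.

30

drop 0:d onto floor
drop 1:d onto {0:d}
drop 2:e onto floor
drop 3:e onto {2:e}
drop 4:d onto {1:d}
drop 5:a onto {3:e, 4:d}
drop 6:a onto {5:a}
drop 7:d onto {6:a}
drop 8:e onto {6:a}
drop 9:b onto {7:d}
ground layer = {0:d, 2:e}
drop-orders for the pieces not yet dropped (sum over which currently-grounded one goes next):
  1 to go: {8} 1  {9} 1
  2 to go: {7,9} 1  {8,9} 2
  3 to go: {7,8,9} 3
  4 to go: {6,7,8,9} 3
  5 to go: {5,6,7,8,9} 3
  6 to go: {3,5,6,7,8,9} 3  {4,5,6,7,8,9} 3
  7 to go: {1,4,5,6,7,8,9} 3  {2,3,5,6,7,8,9} 3  {3,4,5,6,7,8,9} 6
  8 to go: {0,1,4,5,6,7,8,9} 3  {1,3,4,5,6,7,8,9} 9  {2,3,4,5,6,7,8,9} 9
  if 0:d drops first: 18 orders
  if 2:e drops first: 12 orders
heap linearizations: 30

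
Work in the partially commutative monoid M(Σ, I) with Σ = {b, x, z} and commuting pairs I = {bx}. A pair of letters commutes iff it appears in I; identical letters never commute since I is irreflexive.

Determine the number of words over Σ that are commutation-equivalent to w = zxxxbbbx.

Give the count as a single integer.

drop 0:z onto floor
drop 1:x onto {0:z}
drop 2:x onto {1:x}
drop 3:x onto {2:x}
drop 4:b onto {0:z}
drop 5:b onto {4:b}
drop 6:b onto {5:b}
drop 7:x onto {3:x}
ground layer = {0:z}
drop-orders for the pieces not yet dropped (sum over which currently-grounded one goes next):
  1 to go: {6} 1  {7} 1
  2 to go: {3,7} 1  {5,6} 1  {6,7} 2
  3 to go: {2,3,7} 1  {3,6,7} 3  {4,5,6} 1  {5,6,7} 3
  4 to go: {1,2,3,7} 1  {2,3,6,7} 4  {3,5,6,7} 6  {4,5,6,7} 4
  5 to go: {1,2,3,6,7} 5  {2,3,5,6,7} 10  {3,4,5,6,7} 10
  6 to go: {1,2,3,5,6,7} 15  {2,3,4,5,6,7} 20
  if 0:z drops first: 35 orders

35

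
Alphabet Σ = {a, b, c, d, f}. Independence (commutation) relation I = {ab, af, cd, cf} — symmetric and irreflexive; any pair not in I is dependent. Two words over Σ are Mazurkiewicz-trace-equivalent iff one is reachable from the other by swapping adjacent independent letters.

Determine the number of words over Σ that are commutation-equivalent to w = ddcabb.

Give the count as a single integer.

0(d) covers ∅
1(d) covers 0:d
2(c) covers ∅
3(a) covers 1:d, 2:c
4(b) covers 1:d, 2:c
5(b) covers 4:b
floor of heap: 0:d, 2:c
completions by unplaced set U, small U first (add the entries for U minus each lowest piece of U):
  |U|=1: {3}:1  {5}:1
  |U|=2: {3,5}:2  {4,5}:1
  |U|=3: {3,4,5}:3
  |U|=4: {1,3,4,5}:3  {2,3,4,5}:3
  start at 0(d): 6
  start at 2(c): 3
sum over floor = 9

9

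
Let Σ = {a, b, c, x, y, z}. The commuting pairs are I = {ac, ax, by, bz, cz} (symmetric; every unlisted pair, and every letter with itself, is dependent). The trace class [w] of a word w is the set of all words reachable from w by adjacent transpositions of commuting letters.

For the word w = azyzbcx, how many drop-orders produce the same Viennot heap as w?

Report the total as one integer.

drop 0:a onto floor
drop 1:z onto {0:a}
drop 2:y onto {1:z}
drop 3:z onto {2:y}
drop 4:b onto {0:a}
drop 5:c onto {2:y, 4:b}
drop 6:x onto {3:z, 5:c}
ground layer = {0:a}
drop-orders for the pieces not yet dropped (sum over which currently-grounded one goes next):
  1 to go: {6} 1
  2 to go: {3,6} 1  {5,6} 1
  3 to go: {3,5,6} 2  {4,5,6} 1
  4 to go: {2,3,5,6} 2  {3,4,5,6} 3
  5 to go: {1,2,3,5,6} 2  {2,3,4,5,6} 5
  if 0:a drops first: 7 orders

7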